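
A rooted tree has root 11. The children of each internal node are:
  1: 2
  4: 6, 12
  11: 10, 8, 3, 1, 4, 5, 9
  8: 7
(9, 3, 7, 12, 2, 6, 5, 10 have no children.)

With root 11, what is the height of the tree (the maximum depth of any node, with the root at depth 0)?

The longest root-to-leaf path is 11–1–2 (2 edges).

2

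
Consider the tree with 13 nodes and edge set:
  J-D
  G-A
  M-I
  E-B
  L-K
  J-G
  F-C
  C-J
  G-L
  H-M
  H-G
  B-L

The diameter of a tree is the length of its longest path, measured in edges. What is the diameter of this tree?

A longest path is I - M - H - G - L - B - E, with 6 edges.

6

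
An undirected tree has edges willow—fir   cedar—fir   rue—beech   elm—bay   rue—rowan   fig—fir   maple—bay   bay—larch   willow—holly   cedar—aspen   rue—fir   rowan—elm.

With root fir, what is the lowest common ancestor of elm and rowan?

Ancestors of elm (toward the root): elm, rowan, rue, fir.
Ancestors of rowan: rowan, rue, fir.
The deepest node appearing in both lists is rowan.

rowan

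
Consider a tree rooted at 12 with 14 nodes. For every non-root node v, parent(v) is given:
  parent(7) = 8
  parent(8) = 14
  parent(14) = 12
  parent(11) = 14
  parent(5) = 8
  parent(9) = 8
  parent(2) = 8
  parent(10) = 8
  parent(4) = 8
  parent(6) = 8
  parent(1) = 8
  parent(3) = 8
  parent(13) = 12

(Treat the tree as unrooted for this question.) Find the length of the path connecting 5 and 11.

5 – 8 – 14 – 11: 3 edges.

3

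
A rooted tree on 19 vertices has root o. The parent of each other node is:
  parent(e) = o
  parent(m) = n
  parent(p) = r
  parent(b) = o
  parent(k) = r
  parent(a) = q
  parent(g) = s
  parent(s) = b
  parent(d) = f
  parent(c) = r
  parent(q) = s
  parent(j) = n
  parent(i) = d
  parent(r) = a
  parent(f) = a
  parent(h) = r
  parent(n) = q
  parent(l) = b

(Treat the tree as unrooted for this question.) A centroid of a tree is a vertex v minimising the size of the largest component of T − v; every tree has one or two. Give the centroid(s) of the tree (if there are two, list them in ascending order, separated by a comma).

q

Removing q splits the tree into components of sizes 9, 6, 3; the largest is 9 ≤ ⌊19/2⌋ = 9.
Every other node leaves some component of size > 9, so the centroid is unique.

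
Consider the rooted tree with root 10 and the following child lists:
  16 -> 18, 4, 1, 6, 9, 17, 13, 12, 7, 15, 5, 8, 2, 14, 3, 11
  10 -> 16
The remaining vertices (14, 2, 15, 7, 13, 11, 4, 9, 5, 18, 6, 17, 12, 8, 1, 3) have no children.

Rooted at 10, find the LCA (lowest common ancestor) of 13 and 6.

Path 13→root: 13 16 10; path 6→root: 6 16 10.
First common node: 16.

16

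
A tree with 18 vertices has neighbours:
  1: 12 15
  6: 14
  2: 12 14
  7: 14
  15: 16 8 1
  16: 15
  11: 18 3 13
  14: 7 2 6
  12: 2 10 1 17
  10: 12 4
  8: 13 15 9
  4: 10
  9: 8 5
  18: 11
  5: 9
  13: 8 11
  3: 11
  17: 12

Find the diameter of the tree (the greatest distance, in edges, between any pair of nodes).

9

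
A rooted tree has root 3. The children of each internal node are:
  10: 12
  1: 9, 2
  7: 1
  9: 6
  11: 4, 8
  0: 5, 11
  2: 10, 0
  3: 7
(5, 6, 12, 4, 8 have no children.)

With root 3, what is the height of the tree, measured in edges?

6

8 sits deepest: 3–7–1–2–0–11–8 — 6 edges from the root.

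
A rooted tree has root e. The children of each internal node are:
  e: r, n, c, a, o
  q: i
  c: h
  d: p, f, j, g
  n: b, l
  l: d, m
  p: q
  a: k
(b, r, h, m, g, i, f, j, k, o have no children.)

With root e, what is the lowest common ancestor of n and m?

n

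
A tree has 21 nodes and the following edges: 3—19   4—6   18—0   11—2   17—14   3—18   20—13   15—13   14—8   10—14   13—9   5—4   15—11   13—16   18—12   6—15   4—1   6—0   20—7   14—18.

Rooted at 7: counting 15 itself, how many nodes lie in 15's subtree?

16

The subtree rooted at 15 contains: 15, 6, 11, 0, 4, 2, 18, 1, 5, 14, 12, 3, 8, 10, 17, 19 — 16 nodes.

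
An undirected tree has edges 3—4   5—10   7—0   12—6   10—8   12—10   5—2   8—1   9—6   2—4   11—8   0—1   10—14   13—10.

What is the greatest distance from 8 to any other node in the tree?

Distances from 8 peak at 5, attained at 3.
8-10-5-2-4-3

5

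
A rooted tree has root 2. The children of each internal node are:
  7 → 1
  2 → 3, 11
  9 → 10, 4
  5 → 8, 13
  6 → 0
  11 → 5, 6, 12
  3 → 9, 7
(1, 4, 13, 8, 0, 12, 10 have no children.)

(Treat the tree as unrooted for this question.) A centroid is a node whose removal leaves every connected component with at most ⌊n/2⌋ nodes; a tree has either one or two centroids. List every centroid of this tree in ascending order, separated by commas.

If 11 is removed the pieces have sizes 7, 3, 2, 1, all ≤ ⌊14/2⌋ = 7.
Its neighbour 2 also leaves a largest component of size 7, so both are centroids.

2, 11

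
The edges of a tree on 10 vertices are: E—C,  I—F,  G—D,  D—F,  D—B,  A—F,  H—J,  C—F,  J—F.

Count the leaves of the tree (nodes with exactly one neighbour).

The leaves are A, B, E, G, H, I.
That is 6 leaves.

6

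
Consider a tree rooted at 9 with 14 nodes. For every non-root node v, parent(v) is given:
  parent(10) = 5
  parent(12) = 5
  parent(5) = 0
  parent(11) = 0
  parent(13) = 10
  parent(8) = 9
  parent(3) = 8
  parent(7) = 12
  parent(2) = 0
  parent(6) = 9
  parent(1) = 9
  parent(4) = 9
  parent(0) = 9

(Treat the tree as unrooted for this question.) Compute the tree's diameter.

BFS from 3 reaches 7 last, at distance 6; BFS from 7 confirms no node is farther.
Path: 3–8–9–0–5–12–7.

6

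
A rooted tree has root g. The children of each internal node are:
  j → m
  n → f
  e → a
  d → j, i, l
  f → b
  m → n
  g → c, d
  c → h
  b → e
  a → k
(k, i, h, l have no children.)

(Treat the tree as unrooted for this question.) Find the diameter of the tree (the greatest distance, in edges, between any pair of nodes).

A longest path is k-a-e-b-f-n-m-j-d-g-c-h, with 11 edges.

11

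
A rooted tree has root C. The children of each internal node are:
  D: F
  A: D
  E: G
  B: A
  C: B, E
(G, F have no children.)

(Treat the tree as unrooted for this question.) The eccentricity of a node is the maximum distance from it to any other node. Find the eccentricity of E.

5

The node farthest from E is F, via E – C – B – A – D – F — 5 edges.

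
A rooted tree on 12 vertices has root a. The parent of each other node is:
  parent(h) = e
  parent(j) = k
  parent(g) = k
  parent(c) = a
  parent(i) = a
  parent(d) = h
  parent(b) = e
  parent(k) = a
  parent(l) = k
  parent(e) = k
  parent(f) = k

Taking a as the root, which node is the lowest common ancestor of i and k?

Path i→root: i a; path k→root: k a.
First common node: a.

a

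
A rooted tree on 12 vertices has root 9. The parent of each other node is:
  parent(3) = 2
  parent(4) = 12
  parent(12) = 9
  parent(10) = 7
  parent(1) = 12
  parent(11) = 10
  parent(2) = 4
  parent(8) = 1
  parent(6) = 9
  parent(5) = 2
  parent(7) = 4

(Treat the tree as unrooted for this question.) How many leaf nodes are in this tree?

Exactly 5 nodes have a single neighbour: 3, 5, 6, 8, 11.

5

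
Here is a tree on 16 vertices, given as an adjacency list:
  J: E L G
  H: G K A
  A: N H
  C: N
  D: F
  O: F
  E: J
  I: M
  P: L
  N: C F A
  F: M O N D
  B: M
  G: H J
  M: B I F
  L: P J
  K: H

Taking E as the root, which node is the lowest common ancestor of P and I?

Ancestors of P (toward the root): P, L, J, E.
Ancestors of I: I, M, F, N, A, H, G, J, E.
The deepest node appearing in both lists is J.

J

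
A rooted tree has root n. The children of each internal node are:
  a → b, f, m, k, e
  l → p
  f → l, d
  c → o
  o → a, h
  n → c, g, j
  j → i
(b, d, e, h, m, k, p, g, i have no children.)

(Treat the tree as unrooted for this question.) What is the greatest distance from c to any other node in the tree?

5

A farthest node from c is p.
The path c–o–a–f–l–p has 5 edges.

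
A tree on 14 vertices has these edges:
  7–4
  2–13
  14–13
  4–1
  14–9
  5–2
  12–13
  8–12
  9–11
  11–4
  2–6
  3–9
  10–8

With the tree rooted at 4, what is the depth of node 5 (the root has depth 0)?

6

Climbing from 5 to the root: 5–2–13–14–9–11–4. That's 6 steps.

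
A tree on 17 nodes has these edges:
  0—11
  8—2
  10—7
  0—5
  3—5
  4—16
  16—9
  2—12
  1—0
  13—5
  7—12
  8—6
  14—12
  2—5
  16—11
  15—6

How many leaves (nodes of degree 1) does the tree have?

The leaves are 1, 3, 4, 9, 10, 13, 14, 15.
That is 8 leaves.

8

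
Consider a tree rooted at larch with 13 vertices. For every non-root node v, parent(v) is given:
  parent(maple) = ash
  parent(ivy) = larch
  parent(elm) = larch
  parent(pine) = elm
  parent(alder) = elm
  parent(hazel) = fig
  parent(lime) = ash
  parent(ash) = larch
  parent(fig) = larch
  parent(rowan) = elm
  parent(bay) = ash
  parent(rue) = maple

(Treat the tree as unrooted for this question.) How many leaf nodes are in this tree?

8

The leaves are alder, bay, hazel, ivy, lime, pine, rowan, rue.
That is 8 leaves.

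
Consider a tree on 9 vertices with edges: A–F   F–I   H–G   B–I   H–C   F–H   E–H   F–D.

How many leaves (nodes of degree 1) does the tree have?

6

The leaves are A, B, C, D, E, G.
That is 6 leaves.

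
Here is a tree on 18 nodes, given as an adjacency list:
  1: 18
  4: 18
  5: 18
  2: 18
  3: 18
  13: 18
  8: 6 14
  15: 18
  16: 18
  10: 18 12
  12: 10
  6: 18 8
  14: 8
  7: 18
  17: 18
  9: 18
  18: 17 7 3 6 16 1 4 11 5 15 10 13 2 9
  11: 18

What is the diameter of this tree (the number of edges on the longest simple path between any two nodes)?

5

Starting from 14, a farthest node is 12 at distance 5.
One longest path: 14 – 8 – 6 – 18 – 10 – 12.
So the diameter is 5.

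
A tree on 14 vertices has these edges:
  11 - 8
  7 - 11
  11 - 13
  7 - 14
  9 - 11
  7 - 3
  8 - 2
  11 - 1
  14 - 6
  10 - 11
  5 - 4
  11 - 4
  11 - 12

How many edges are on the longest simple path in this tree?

5

Starting from 6, a farthest node is 2 at distance 5.
One longest path: 6 - 14 - 7 - 11 - 8 - 2.
So the diameter is 5.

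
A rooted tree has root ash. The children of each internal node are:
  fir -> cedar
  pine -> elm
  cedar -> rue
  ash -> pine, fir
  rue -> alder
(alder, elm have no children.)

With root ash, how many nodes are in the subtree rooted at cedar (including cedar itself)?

3

Descendants of cedar (including itself): cedar, rue, alder. That's 3.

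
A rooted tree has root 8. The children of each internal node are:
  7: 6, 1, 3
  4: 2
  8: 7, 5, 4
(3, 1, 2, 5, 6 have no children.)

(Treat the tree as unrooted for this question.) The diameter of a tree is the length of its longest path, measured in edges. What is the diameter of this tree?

4

A longest path is 2 - 4 - 8 - 7 - 1, with 4 edges.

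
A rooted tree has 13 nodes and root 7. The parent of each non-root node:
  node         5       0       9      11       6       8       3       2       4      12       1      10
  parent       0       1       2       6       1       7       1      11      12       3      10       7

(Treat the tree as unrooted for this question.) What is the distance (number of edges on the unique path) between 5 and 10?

3

The path is 5–0–1–10, which has 3 edges.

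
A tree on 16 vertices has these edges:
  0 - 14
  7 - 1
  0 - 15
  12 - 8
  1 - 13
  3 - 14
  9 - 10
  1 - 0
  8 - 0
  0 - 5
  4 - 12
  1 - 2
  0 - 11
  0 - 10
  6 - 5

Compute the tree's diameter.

5

A longest path is 4 – 12 – 8 – 0 – 14 – 3, with 5 edges.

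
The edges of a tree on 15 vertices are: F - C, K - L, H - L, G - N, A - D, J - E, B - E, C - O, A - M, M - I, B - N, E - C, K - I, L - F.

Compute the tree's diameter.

11

Starting from D, a farthest node is G at distance 11.
One longest path: D–A–M–I–K–L–F–C–E–B–N–G.
So the diameter is 11.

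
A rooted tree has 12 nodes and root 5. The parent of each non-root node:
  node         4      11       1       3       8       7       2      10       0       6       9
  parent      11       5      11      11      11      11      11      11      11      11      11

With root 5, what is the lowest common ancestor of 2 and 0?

2's ancestor chain is 2, 11, 5 and 0's is 0, 11, 5; they first meet at 11.

11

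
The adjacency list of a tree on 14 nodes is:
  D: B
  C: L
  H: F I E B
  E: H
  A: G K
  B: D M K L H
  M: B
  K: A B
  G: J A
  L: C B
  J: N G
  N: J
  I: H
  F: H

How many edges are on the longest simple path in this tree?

7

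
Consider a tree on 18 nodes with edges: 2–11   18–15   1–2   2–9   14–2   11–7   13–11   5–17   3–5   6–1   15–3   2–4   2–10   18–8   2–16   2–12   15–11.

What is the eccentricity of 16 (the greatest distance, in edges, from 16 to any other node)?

6

A farthest node from 16 is 17.
The path 16–2–11–15–3–5–17 has 6 edges.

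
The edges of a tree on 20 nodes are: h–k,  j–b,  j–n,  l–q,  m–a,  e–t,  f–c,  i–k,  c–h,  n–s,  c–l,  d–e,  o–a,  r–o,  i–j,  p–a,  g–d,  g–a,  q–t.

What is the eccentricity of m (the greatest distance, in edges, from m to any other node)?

Distances from m peak at 14, attained at s.
m–a–g–d–e–t–q–l–c–h–k–i–j–n–s

14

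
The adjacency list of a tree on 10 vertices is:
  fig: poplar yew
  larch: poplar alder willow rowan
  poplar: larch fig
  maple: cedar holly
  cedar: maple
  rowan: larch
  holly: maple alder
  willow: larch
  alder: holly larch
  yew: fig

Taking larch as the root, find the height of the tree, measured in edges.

4

A deepest node is cedar, reached by larch → alder → holly → maple → cedar.
That path has 4 edges, so the height is 4.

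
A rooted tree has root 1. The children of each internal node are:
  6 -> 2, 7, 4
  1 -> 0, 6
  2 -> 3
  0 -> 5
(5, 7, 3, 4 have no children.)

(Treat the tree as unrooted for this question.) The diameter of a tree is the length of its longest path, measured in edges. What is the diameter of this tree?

BFS from 3 reaches 5 last, at distance 5; BFS from 5 confirms no node is farther.
Path: 3 - 2 - 6 - 1 - 0 - 5.

5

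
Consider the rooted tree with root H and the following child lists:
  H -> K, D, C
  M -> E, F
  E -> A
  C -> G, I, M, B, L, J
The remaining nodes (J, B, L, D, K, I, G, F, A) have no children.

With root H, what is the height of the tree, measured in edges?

4

A sits deepest: H – C – M – E – A — 4 edges from the root.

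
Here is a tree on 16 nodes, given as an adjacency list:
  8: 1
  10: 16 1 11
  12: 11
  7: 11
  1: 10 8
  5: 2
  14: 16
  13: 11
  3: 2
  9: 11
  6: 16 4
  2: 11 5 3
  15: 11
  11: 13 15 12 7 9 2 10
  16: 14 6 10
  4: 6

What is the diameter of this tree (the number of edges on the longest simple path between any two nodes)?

A longest path is 4-6-16-10-11-2-3, with 6 edges.

6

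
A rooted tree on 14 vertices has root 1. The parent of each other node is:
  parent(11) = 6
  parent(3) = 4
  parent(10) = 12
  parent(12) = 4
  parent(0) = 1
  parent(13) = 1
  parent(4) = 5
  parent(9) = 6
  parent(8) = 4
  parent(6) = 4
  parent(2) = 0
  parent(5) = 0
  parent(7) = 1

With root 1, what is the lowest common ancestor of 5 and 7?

Path 5→root: 5 0 1; path 7→root: 7 1.
First common node: 1.

1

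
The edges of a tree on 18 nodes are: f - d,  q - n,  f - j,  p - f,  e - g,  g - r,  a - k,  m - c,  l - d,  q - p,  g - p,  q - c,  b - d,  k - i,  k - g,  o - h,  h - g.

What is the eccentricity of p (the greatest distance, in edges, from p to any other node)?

3

Distances from p peak at 3, attained at l (b, a, i, m, o also at distance 3).
p – f – d – l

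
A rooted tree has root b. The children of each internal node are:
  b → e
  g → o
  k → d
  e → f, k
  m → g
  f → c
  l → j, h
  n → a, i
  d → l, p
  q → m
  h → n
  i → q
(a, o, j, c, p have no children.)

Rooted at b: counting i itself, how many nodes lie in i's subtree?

i's subtree: {i, q, m, g, o}, size 5.

5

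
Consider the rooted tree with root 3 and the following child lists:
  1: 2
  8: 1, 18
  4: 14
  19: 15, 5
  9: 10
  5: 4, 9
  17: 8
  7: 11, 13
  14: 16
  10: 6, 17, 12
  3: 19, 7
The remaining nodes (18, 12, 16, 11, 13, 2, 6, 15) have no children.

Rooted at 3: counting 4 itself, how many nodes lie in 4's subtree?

3

The subtree rooted at 4 contains: 4, 14, 16 — 3 nodes.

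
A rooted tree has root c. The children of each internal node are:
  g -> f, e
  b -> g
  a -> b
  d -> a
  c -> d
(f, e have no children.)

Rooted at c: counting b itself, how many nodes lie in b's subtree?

4

The subtree rooted at b contains: b, g, e, f — 4 nodes.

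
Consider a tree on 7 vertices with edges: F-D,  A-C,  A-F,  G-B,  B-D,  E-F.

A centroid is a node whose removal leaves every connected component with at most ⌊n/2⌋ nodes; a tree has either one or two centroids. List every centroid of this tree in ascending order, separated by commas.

F

Delete F: the remaining components have sizes 3, 2, 1. Max 3 ≤ 3, so F is a centroid.
No neighbour of F does as well, so F is the unique centroid.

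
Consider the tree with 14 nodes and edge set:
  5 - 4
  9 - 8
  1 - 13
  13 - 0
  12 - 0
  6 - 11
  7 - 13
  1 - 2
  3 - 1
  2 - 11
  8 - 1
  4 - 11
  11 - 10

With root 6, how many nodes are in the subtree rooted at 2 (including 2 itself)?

9

2's subtree: {2, 1, 13, 8, 3, 0, 7, 9, 12}, size 9.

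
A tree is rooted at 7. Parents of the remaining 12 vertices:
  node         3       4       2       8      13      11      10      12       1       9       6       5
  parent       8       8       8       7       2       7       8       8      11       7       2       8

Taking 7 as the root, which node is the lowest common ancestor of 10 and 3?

10's ancestor chain is 10, 8, 7 and 3's is 3, 8, 7; they first meet at 8.

8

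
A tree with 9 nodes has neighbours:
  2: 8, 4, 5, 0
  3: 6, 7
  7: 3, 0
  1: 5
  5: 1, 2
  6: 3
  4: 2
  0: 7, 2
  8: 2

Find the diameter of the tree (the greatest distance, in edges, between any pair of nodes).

6

Starting from 6, a farthest node is 1 at distance 6.
One longest path: 6–3–7–0–2–5–1.
So the diameter is 6.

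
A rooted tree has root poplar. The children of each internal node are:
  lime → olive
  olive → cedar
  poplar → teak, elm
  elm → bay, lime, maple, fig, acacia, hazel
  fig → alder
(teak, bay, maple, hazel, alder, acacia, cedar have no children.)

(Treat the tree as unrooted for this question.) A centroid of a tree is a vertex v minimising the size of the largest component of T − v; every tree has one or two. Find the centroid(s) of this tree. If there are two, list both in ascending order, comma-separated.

elm

If elm is removed the pieces have sizes 3, 2, 2, 1, 1, 1, 1, all ≤ ⌊12/2⌋ = 6.
No neighbour of elm does as well, so elm is the unique centroid.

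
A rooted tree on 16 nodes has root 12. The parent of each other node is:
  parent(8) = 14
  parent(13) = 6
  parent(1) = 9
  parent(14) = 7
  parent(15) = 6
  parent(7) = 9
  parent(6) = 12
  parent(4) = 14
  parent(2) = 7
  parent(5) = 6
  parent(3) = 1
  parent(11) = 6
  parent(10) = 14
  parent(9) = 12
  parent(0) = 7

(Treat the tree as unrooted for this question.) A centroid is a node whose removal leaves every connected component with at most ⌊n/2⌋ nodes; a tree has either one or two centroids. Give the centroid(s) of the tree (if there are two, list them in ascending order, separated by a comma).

Delete 9: the remaining components have sizes 7, 6, 2. Max 7 ≤ 8, so 9 is a centroid.
Every other node leaves some component of size > 8, so the centroid is unique.

9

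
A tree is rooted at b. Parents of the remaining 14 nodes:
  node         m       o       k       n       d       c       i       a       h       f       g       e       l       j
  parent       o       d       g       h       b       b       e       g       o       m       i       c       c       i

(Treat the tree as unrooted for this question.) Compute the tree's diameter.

9

Starting from k, a farthest node is f at distance 9.
One longest path: k-g-i-e-c-b-d-o-m-f.
So the diameter is 9.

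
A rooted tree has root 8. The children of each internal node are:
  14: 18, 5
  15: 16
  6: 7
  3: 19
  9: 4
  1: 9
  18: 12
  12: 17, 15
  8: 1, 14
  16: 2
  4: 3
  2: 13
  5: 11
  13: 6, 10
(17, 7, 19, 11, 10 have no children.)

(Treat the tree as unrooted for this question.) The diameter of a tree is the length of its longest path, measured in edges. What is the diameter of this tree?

14

Starting from 19, a farthest node is 7 at distance 14.
One longest path: 19-3-4-9-1-8-14-18-12-15-16-2-13-6-7.
So the diameter is 14.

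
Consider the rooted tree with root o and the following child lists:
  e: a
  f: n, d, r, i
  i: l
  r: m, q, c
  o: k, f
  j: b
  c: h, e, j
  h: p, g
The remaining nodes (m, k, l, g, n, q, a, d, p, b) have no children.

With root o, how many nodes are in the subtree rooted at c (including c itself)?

8

The subtree rooted at c contains: c, j, h, e, b, g, p, a — 8 nodes.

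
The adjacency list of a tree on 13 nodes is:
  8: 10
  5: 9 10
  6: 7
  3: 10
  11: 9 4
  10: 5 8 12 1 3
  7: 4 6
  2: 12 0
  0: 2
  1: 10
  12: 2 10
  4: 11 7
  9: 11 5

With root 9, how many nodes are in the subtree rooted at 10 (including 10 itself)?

7

10's subtree: {10, 8, 3, 12, 1, 2, 0}, size 7.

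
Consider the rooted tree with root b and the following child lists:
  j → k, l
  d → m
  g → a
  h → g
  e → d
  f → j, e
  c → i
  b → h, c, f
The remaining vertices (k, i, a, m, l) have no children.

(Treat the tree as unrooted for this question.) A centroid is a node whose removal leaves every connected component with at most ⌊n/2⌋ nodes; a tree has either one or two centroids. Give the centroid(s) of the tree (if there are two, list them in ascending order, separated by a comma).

If f is removed the pieces have sizes 6, 3, 3, all ≤ ⌊13/2⌋ = 6.
Every other node leaves some component of size > 6, so the centroid is unique.

f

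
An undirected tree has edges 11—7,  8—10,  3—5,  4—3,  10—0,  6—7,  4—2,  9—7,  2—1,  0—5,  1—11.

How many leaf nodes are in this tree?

3

The leaves are 6, 8, 9.
That is 3 leaves.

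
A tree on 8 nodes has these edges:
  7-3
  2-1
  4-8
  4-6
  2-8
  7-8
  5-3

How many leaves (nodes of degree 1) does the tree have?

3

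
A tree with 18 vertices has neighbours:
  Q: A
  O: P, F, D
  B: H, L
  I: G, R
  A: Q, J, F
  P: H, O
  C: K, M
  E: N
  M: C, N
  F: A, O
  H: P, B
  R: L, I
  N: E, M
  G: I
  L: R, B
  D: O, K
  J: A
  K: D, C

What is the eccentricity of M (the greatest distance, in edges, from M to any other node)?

11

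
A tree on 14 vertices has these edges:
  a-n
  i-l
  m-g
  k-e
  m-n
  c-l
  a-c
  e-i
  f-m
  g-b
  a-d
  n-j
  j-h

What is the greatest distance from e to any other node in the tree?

8

Distances from e peak at 8, attained at b.
e-i-l-c-a-n-m-g-b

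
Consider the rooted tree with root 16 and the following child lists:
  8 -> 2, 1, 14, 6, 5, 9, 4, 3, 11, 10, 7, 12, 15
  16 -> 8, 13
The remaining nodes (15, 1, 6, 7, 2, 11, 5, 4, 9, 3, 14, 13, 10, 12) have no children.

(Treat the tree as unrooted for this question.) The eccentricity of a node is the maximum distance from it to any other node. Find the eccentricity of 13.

3

The node farthest from 13 is 10 (1, 11, 9, 3, 12, 15, 4, 5, 7, 6, 14, 2 also at distance 3), via 13–16–8–10 — 3 edges.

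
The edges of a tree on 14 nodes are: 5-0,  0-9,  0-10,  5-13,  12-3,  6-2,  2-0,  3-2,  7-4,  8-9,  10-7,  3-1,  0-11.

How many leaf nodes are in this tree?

Degree-1 nodes: 1, 4, 6, 8, 11, 12, 13 — 7 of them.

7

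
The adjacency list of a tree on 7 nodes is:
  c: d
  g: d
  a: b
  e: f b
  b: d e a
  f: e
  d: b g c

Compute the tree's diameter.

4

A longest path is f-e-b-d-c, with 4 edges.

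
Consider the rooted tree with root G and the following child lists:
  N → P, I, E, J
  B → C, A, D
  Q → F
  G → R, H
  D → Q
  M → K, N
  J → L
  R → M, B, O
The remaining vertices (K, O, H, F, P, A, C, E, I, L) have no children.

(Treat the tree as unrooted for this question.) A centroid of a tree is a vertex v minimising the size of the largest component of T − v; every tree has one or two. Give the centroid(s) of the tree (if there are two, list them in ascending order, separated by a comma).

If R is removed the pieces have sizes 8, 6, 2, 1, all ≤ ⌊18/2⌋ = 9.
Every other node leaves some component of size > 9, so the centroid is unique.

R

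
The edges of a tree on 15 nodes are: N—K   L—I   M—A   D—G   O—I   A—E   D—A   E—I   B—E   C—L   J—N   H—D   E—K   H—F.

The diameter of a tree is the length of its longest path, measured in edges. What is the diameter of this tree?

Starting from J, a farthest node is F at distance 7.
One longest path: J–N–K–E–A–D–H–F.
So the diameter is 7.

7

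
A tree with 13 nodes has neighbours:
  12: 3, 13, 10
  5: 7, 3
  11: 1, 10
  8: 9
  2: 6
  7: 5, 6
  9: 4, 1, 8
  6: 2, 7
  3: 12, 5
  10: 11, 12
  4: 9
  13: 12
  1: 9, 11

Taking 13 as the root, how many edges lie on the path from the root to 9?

Climbing from 9 to the root: 9–1–11–10–12–13. That's 5 steps.

5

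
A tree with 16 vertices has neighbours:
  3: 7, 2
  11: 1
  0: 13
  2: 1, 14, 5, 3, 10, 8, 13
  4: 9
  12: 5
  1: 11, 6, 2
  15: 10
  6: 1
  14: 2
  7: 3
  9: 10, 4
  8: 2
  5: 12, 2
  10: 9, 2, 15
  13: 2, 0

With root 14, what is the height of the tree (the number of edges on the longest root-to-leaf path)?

4 sits deepest: 14 → 2 → 10 → 9 → 4 — 4 edges from the root.

4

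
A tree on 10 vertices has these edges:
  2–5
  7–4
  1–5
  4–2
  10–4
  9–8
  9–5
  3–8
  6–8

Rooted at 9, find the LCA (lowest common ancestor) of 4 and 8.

Path 4→root: 4 2 5 9; path 8→root: 8 9.
First common node: 9.

9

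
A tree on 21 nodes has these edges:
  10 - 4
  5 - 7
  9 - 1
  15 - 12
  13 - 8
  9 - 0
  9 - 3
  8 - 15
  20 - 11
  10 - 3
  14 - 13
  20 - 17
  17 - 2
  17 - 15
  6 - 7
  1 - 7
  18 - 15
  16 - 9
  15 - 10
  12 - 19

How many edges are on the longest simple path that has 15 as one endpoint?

6

Distances from 15 peak at 6, attained at 5 (6 also at distance 6).
15–10–3–9–1–7–5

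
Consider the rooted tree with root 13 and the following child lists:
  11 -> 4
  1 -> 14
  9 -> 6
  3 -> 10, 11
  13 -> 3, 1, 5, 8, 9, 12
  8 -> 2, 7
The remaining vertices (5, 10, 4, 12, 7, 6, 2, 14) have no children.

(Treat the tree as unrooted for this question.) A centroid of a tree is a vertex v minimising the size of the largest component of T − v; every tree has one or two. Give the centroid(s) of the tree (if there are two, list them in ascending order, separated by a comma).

If 13 is removed the pieces have sizes 4, 3, 2, 2, 1, 1, all ≤ ⌊14/2⌋ = 7.
Every other node leaves some component of size > 7, so the centroid is unique.

13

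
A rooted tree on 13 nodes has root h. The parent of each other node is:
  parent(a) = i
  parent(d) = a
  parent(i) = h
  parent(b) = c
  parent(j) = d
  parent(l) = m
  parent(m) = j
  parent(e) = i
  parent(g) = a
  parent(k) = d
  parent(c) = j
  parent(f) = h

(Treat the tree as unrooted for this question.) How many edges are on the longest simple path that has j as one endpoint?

Distances from j peak at 5, attained at f.
j–d–a–i–h–f

5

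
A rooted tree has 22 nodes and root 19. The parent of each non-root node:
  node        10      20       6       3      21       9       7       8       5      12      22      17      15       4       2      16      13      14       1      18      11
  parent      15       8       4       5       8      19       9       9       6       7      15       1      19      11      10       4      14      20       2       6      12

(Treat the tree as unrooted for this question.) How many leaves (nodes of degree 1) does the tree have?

The leaves are 3, 13, 16, 17, 18, 21, 22.
That is 7 leaves.

7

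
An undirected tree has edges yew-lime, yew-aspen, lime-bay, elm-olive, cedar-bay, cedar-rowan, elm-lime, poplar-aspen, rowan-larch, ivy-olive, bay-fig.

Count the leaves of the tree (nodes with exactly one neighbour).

Exactly 4 nodes have a single neighbour: fig, ivy, larch, poplar.

4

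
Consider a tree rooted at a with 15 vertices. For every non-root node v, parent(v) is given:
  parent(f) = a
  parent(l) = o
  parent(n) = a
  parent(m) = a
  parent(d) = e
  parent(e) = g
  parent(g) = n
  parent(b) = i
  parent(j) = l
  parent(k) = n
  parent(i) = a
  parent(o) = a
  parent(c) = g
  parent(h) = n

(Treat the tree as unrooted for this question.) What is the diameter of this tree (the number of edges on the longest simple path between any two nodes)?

7

A longest path is d - e - g - n - a - o - l - j, with 7 edges.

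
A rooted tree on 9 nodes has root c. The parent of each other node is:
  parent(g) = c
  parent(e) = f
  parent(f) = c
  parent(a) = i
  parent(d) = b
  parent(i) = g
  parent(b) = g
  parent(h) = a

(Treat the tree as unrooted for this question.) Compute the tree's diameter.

A longest path is h-a-i-g-c-f-e, with 6 edges.

6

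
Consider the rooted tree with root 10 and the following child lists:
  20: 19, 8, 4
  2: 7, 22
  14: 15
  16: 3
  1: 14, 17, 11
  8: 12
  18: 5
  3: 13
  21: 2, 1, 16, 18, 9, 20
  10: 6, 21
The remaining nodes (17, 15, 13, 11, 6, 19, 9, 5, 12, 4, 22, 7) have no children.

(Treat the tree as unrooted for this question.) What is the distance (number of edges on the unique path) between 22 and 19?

4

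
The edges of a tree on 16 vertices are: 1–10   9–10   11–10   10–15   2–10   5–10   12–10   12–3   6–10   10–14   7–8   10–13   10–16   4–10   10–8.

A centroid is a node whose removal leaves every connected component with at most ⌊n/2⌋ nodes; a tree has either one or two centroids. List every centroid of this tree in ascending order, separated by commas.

10

Removing 10 splits the tree into components of sizes 2, 2, 1, 1, 1, 1, 1, 1, 1, 1, 1, 1, 1; the largest is 2 ≤ ⌊16/2⌋ = 8.
No neighbour of 10 does as well, so 10 is the unique centroid.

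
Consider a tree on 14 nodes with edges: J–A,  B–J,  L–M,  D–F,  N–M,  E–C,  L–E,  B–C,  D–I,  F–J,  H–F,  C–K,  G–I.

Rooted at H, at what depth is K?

5

Path from H to K: H → F → J → B → C → K, which has 5 edges.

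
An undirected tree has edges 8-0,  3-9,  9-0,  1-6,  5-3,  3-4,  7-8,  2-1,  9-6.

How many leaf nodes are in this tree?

4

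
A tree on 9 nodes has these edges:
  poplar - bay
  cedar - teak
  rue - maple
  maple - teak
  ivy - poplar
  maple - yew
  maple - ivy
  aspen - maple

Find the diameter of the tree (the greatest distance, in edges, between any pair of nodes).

5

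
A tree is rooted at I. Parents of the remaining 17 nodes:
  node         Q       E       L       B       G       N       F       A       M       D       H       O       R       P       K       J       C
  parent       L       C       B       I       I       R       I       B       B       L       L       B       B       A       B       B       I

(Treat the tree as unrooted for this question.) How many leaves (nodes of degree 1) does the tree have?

12

The leaves are D, E, F, G, H, J, K, M, N, O, P, Q.
That is 12 leaves.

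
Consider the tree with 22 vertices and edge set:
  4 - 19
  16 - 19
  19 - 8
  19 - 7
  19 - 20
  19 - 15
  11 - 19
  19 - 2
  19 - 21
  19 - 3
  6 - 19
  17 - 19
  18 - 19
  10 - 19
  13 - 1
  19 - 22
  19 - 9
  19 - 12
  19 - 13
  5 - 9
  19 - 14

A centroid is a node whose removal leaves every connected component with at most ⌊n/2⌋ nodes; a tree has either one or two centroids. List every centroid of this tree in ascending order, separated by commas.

Removing 19 splits the tree into components of sizes 2, 2, 1, 1, 1, 1, 1, 1, 1, 1, 1, 1, 1, 1, 1, 1, 1, 1, 1; the largest is 2 ≤ ⌊22/2⌋ = 11.
No neighbour of 19 does as well, so 19 is the unique centroid.

19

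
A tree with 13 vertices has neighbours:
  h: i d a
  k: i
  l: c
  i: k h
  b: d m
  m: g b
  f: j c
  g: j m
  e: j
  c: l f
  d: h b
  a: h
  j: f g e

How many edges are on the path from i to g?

5

i - h - d - b - m - g: 5 edges.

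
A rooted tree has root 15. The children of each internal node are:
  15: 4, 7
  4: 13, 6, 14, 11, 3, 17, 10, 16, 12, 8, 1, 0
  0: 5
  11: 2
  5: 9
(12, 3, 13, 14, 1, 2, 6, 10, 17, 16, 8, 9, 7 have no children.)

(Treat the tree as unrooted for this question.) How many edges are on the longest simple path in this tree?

A longest path is 9–5–0–4–15–7, with 5 edges.

5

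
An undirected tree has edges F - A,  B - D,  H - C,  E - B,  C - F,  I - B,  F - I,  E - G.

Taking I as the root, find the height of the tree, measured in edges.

3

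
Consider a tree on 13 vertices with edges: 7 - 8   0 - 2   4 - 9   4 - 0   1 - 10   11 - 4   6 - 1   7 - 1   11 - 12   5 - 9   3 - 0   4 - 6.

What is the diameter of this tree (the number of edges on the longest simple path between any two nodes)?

BFS from 8 reaches 2 last, at distance 6; BFS from 2 confirms no node is farther.
Path: 8 - 7 - 1 - 6 - 4 - 0 - 2.

6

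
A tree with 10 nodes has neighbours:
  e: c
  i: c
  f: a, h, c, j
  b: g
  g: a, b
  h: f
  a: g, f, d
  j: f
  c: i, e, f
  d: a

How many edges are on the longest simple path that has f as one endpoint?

3

Distances from f peak at 3, attained at b.
f-a-g-b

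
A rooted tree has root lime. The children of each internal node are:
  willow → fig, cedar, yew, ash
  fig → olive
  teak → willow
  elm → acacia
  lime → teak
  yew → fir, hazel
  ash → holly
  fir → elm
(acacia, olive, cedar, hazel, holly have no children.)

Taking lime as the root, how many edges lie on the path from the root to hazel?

lime – teak – willow – yew – hazel — 4 edges.

4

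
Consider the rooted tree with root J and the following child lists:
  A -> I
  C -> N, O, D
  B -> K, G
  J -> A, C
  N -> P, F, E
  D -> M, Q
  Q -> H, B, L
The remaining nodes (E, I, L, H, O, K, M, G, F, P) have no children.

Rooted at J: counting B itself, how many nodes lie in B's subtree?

3

The subtree rooted at B contains: B, K, G — 3 nodes.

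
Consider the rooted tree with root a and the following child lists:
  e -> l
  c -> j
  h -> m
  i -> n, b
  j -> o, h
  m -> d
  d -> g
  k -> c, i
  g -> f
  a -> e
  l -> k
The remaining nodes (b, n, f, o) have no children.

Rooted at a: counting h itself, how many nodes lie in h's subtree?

The subtree rooted at h contains: h, m, d, g, f — 5 nodes.

5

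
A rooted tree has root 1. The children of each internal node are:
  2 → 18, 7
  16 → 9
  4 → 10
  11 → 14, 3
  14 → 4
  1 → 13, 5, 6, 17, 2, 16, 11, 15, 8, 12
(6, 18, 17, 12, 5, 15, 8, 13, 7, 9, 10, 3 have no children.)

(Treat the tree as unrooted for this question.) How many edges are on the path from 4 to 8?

4

Walking from 4: 4–14–11–1–8. Length 4.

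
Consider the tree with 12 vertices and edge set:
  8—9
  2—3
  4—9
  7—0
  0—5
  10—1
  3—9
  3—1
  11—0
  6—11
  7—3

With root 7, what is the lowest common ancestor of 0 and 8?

7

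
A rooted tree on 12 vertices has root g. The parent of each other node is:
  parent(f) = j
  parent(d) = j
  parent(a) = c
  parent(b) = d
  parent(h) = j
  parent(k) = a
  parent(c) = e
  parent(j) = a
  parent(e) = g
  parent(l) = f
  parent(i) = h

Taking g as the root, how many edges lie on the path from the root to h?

5

Path from g to h: g → e → c → a → j → h, which has 5 edges.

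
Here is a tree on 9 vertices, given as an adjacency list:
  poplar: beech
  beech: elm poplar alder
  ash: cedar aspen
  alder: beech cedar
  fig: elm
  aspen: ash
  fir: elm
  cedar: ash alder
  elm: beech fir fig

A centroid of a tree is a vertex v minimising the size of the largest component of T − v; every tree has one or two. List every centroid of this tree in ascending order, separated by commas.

beech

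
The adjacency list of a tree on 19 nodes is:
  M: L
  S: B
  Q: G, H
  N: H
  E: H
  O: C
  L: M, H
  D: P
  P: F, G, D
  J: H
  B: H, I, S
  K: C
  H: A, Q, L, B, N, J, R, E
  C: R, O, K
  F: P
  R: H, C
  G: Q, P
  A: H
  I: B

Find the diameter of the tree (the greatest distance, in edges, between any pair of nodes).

7

BFS from D reaches O last, at distance 7; BFS from O confirms no node is farther.
Path: D-P-G-Q-H-R-C-O.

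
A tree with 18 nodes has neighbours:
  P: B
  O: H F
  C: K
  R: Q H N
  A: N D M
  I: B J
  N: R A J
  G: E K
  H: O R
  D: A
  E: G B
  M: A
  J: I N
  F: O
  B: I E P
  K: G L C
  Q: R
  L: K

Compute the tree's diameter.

11

A longest path is F – O – H – R – N – J – I – B – E – G – K – L, with 11 edges.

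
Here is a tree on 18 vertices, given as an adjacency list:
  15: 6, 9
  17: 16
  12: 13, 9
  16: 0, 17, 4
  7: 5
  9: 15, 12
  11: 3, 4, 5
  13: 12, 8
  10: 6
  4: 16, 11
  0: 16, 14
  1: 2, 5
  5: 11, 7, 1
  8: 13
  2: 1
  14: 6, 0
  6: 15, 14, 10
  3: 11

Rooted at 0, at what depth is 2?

6

Climbing from 2 to the root: 2 → 1 → 5 → 11 → 4 → 16 → 0. That's 6 steps.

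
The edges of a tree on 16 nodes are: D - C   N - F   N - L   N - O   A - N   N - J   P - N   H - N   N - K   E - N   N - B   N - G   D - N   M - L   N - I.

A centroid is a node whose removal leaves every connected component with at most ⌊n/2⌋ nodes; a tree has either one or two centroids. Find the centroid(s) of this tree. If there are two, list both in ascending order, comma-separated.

N

Delete N: the remaining components have sizes 2, 2, 1, 1, 1, 1, 1, 1, 1, 1, 1, 1, 1. Max 2 ≤ 8, so N is a centroid.
Every other node leaves some component of size > 8, so the centroid is unique.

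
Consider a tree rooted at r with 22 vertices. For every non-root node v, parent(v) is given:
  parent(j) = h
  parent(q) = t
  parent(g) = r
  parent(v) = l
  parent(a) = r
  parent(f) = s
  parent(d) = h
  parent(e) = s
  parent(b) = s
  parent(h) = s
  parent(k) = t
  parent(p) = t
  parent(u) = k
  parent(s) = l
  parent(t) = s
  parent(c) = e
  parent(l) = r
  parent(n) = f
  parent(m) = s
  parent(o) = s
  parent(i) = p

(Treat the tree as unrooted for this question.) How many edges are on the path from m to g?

4

The path is m–s–l–r–g, which has 4 edges.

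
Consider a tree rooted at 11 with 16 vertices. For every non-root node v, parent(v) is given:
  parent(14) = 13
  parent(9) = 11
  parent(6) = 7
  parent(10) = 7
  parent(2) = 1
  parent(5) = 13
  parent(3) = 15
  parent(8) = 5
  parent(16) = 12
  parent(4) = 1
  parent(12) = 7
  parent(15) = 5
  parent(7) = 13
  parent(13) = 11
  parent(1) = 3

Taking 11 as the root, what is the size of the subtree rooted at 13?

The subtree rooted at 13 contains: 13, 5, 7, 14, 15, 8, 6, 12, 10, 3, 16, 1, 4, 2 — 14 nodes.

14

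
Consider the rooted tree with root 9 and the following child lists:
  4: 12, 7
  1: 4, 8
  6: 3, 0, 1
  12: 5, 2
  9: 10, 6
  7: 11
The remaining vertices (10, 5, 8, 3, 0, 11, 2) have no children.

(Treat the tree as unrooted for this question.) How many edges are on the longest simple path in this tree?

6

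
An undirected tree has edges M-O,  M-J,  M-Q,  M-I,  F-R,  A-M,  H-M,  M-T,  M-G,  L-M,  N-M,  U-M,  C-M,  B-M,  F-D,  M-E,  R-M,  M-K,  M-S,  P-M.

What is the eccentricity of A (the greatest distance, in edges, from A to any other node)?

4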